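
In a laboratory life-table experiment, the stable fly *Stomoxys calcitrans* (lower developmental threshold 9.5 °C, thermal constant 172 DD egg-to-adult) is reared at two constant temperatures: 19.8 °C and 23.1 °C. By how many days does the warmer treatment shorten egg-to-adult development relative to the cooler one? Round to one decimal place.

4.1 days

At 19.8 °C: 172 / (19.8 − 9.5) = 172 / 10.3 = 16.699 d.
At 23.1 °C: 172 / (23.1 − 9.5) = 172 / 13.6 = 12.647 d.
Difference = |16.699 − 12.647| = 4.052 ≈ 4.1 days.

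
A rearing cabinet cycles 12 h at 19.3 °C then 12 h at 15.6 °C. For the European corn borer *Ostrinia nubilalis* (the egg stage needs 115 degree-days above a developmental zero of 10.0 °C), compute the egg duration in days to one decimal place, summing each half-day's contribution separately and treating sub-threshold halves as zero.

Day half: max(0, 19.3 − 10.0) × 0.5 = 9.3 × 0.5 = 4.65 DD.
Night half: max(0, 15.6 − 10.0) × 0.5 = 5.6 × 0.5 = 2.80 DD.
Per 24 h: 7.45 DD/day.
Duration = 115 / 7.45 = 15.436 ≈ 15.4 days.

15.4 days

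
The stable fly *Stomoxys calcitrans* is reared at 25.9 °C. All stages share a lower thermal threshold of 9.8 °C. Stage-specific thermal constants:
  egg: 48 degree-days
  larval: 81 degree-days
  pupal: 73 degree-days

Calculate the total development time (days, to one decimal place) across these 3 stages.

Daily accumulation at 25.9 °C = 25.9 − 9.8 = 16.1 DD/day.
Total K = 48 + 81 + 73 = 202 DD.
Total duration = 202 / 16.1 = 12.547 ≈ 12.5 days.

12.5 days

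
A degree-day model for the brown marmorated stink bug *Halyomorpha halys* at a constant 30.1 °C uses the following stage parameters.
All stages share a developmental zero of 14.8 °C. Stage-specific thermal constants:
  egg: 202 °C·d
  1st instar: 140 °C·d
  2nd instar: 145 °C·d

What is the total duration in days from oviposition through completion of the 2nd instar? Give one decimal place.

Daily accumulation at 30.1 °C = 30.1 − 14.8 = 15.3 DD/day.
Total K = 202 + 140 + 145 = 487 DD.
Total duration = 487 / 15.3 = 31.830 ≈ 31.8 days.

31.8 days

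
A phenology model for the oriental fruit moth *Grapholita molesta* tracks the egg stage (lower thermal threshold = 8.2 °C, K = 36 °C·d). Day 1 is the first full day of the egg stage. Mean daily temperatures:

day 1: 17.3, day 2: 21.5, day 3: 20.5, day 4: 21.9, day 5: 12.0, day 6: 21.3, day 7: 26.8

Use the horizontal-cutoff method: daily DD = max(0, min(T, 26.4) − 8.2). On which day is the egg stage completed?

Daily DD above 8.2 °C (capped at 18.2): 9.1, 13.3, 12.3, 13.7, 3.8, 13.1, 18.2.
Cumulative: 9.1, 22.4, 34.7, 48.4, 52.2, 65.3, 83.5.
The total first reaches 36 DD on day 4.

day 4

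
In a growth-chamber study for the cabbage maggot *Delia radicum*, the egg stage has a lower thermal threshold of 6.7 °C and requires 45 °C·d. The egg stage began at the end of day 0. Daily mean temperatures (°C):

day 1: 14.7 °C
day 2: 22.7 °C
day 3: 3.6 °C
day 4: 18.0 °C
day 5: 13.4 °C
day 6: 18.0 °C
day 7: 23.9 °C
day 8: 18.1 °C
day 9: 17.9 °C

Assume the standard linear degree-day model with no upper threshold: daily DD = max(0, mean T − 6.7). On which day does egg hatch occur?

day 6

Daily DD above 6.7 °C: 8.0, 16.0, 0.0, 11.3, 6.7, 11.3, 17.2, 11.4, 11.2.
Cumulative: 8.0, 24.0, 24.0, 35.3, 42.0, 53.3, 70.5, 81.9, 93.1.
The total first reaches 45 DD on day 6.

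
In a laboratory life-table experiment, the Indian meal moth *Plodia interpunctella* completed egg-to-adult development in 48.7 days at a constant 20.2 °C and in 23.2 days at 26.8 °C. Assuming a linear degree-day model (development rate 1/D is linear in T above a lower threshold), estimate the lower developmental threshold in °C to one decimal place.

14.2 °C

Linear rate model ⇒ the product D·(T − T_b) is constant across temperatures.
48.7·(20.2 − T_b) = 23.2·(26.8 − T_b)
T_b = (48.7·20.2 − 23.2·26.8) / (48.7 − 23.2) = 361.98 / 25.5 = 14.195 °C ≈ 14.2 °C.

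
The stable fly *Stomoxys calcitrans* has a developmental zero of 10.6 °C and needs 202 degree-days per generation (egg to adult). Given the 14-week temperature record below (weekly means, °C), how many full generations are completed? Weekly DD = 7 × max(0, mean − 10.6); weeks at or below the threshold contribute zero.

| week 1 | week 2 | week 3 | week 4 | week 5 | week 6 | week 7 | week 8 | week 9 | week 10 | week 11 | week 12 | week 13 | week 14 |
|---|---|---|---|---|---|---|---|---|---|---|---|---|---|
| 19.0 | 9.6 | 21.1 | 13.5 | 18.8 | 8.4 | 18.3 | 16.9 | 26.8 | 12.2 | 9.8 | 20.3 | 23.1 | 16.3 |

Weekly DD (7 × max(0, T̄ − 10.6)): 58.8, 0.0, 73.5, 20.3, 57.4, 0.0, 53.9, 44.1, 113.4, 11.2, 0.0, 67.9, 87.5, 39.9.
Season total = 627.9 DD.
Complete generations = ⌊627.9 / 202⌋ = 3.

3 generations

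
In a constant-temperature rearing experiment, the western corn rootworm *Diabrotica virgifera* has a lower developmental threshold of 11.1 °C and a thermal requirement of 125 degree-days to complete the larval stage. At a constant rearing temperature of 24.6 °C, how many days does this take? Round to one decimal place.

Daily accumulation = 24.6 − 11.1 = 13.5 DD/day.
Duration = 125 / 13.5 = 9.259 ≈ 9.3 days.

9.3 days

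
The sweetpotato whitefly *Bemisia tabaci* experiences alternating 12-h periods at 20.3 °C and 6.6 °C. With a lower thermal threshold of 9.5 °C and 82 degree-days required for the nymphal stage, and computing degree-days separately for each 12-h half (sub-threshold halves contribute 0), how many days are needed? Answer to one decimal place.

15.2 days

Day half: max(0, 20.3 − 9.5) × 0.5 = 10.8 × 0.5 = 5.40 DD.
Night half: max(0, 6.6 − 9.5) × 0.5 = 0.0 × 0.5 = 0.00 DD.
Per 24 h: 5.40 DD/day.
Duration = 82 / 5.40 = 15.185 ≈ 15.2 days.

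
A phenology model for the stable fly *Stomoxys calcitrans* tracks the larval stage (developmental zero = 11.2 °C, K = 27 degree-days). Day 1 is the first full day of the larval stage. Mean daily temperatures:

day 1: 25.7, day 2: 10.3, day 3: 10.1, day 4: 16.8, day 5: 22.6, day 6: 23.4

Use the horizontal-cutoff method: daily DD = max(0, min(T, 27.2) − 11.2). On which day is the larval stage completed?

Daily DD above 11.2 °C (capped at 16.0): 14.5, 0.0, 0.0, 5.6, 11.4, 12.2.
Cumulative: 14.5, 14.5, 14.5, 20.1, 31.5, 43.7.
The total first reaches 27 DD on day 5.

day 5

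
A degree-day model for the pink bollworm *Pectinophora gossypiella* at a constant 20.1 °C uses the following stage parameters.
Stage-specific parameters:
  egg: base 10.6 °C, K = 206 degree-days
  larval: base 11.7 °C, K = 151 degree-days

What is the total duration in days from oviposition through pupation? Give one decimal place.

39.7 days

egg: 206 / (20.1 − 10.6) = 206 / 9.5 = 21.684 d.
larval: 151 / (20.1 − 11.7) = 151 / 8.4 = 17.976 d.
Sum = 39.660 ≈ 39.7 days.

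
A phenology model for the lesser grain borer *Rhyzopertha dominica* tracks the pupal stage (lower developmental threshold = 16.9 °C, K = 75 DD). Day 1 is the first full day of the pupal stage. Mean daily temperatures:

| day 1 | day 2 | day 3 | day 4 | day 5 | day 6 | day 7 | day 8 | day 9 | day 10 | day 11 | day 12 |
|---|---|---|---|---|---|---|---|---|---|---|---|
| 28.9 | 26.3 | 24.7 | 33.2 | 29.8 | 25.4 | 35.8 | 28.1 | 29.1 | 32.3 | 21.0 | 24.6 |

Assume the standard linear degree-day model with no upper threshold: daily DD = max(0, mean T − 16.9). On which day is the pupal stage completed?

Daily DD above 16.9 °C: 12.0, 9.4, 7.8, 16.3, 12.9, 8.5, 18.9, 11.2, 12.2, 15.4, 4.1, 7.7.
Cumulative: 12.0, 21.4, 29.2, 45.5, 58.4, 66.9, 85.8, 97.0, 109.2, 124.6, 128.7, 136.4.
The total first reaches 75 DD on day 7.

day 7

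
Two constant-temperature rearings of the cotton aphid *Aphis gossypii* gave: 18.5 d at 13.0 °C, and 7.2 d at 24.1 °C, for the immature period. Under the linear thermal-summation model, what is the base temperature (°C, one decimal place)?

Under the model K = D·(T − T_b), so D₁·(T₁ − T_b) = D₂·(T₂ − T_b).
18.5·(13.0 − T_b) = 7.2·(24.1 − T_b)
T_b = (18.5·13.0 − 7.2·24.1) / (18.5 − 7.2) = 66.98 / 11.3 = 5.927 °C ≈ 5.9 °C.

5.9 °C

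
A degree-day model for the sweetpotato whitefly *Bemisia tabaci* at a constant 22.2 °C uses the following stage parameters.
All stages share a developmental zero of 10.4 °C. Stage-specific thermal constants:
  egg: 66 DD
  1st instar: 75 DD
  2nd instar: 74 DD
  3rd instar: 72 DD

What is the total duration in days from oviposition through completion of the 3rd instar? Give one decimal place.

24.3 days

Daily accumulation at 22.2 °C = 22.2 − 10.4 = 11.8 DD/day.
Total K = 66 + 75 + 74 + 72 = 287 DD.
Total duration = 287 / 11.8 = 24.322 ≈ 24.3 days.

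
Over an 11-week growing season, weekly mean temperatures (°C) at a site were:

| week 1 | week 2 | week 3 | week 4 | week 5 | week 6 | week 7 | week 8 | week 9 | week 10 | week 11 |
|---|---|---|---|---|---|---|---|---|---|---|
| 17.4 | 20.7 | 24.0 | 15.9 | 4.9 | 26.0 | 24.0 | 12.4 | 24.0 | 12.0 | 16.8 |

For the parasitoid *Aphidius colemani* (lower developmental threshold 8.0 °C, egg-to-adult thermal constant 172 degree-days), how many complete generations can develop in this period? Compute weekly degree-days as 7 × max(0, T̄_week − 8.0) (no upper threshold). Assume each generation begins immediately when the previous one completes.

Weekly DD (7 × max(0, T̄ − 8.0)): 65.8, 88.9, 112.0, 55.3, 0.0, 126.0, 112.0, 30.8, 112.0, 28.0, 61.6.
Season total = 792.4 DD.
Complete generations = ⌊792.4 / 172⌋ = 4.

4 generations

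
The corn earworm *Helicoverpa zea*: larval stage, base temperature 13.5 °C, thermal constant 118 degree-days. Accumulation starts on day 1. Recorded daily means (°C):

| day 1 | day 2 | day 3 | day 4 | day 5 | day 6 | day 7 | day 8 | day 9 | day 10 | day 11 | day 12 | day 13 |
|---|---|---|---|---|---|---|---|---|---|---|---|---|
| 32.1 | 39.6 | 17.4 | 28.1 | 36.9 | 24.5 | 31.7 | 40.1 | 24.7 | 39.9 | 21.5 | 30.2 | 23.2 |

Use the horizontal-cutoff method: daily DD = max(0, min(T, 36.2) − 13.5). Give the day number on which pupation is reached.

Daily DD above 13.5 °C (capped at 22.7): 18.6, 22.7, 3.9, 14.6, 22.7, 11.0, 18.2, 22.7, 11.2, 22.7, 8.0, 16.7, 9.7.
Cumulative: 18.6, 41.3, 45.2, 59.8, 82.5, 93.5, 111.7, 134.4, 145.6, 168.3, 176.3, 193.0, 202.7.
The total first reaches 118 DD on day 8.

day 8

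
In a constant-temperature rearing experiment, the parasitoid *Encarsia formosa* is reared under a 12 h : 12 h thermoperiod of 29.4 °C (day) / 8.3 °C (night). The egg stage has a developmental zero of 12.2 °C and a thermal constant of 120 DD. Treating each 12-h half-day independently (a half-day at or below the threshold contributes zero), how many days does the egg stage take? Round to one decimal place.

14.0 days

Day half: max(0, 29.4 − 12.2) × 0.5 = 17.2 × 0.5 = 8.60 DD.
Night half: max(0, 8.3 − 12.2) × 0.5 = 0.0 × 0.5 = 0.00 DD.
Per 24 h: 8.60 DD/day.
Duration = 120 / 8.60 = 13.953 ≈ 14.0 days.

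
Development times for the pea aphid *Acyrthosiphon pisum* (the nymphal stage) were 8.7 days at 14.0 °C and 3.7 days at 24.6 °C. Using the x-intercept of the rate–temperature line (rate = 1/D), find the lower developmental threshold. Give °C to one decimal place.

6.2 °C

Linear rate model ⇒ the product D·(T − T_b) is constant across temperatures.
8.7·(14.0 − T_b) = 3.7·(24.6 − T_b)
T_b = (8.7·14.0 − 3.7·24.6) / (8.7 − 3.7) = 30.78 / 5.0 = 6.156 °C ≈ 6.2 °C.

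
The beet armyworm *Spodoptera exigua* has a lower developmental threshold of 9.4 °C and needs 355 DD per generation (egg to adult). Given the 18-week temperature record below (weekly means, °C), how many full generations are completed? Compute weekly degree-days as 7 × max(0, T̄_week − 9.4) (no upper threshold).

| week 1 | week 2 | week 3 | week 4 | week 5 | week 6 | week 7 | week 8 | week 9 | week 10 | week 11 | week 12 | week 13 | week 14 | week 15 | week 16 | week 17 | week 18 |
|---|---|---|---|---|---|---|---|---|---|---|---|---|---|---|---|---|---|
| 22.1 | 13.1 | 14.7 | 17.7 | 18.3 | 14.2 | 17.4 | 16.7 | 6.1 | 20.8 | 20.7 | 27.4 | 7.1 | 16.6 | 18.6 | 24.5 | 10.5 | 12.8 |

2 generations

Weekly DD (7 × max(0, T̄ − 9.4)): 88.9, 25.9, 37.1, 58.1, 62.3, 33.6, 56.0, 51.1, 0.0, 79.8, 79.1, 126.0, 0.0, 50.4, 64.4, 105.7, 7.7, 23.8.
Season total = 949.9 DD.
Complete generations = ⌊949.9 / 355⌋ = 2.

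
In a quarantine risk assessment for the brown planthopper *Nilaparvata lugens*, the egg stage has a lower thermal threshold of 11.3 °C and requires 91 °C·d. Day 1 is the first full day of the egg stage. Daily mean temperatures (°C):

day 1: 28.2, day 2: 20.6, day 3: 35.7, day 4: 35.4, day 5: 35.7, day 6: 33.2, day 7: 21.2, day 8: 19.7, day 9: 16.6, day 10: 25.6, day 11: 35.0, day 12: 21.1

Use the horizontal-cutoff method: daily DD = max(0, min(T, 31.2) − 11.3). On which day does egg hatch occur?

day 6

Daily DD above 11.3 °C (capped at 19.9): 16.9, 9.3, 19.9, 19.9, 19.9, 19.9, 9.9, 8.4, 5.3, 14.3, 19.9, 9.8.
Cumulative: 16.9, 26.2, 46.1, 66.0, 85.9, 105.8, 115.7, 124.1, 129.4, 143.7, 163.6, 173.4.
The total first reaches 91 DD on day 6.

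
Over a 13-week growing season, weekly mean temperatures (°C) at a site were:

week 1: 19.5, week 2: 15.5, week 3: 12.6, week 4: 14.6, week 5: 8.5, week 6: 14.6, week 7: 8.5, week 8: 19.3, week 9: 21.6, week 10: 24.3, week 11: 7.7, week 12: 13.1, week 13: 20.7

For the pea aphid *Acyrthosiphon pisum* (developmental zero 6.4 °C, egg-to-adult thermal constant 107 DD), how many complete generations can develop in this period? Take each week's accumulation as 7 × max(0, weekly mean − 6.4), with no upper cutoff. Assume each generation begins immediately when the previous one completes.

7 generations

Weekly DD (7 × max(0, T̄ − 6.4)): 91.7, 63.7, 43.4, 57.4, 14.7, 57.4, 14.7, 90.3, 106.4, 125.3, 9.1, 46.9, 100.1.
Season total = 821.1 DD.
Complete generations = ⌊821.1 / 107⌋ = 7.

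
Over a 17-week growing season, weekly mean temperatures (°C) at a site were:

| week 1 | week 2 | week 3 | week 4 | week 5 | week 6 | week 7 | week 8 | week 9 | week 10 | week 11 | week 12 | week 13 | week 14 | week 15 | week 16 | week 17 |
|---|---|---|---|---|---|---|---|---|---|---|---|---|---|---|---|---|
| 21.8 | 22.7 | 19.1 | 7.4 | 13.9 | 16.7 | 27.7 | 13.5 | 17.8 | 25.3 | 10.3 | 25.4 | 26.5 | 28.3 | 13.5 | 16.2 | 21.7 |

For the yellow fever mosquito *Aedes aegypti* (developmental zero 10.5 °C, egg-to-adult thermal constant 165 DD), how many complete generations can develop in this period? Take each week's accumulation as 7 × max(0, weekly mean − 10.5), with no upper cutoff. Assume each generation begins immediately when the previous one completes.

Weekly DD (7 × max(0, T̄ − 10.5)): 79.1, 85.4, 60.2, 0.0, 23.8, 43.4, 120.4, 21.0, 51.1, 103.6, 0.0, 104.3, 112.0, 124.6, 21.0, 39.9, 78.4.
Season total = 1068.2 DD.
Complete generations = ⌊1068.2 / 165⌋ = 6.

6 generations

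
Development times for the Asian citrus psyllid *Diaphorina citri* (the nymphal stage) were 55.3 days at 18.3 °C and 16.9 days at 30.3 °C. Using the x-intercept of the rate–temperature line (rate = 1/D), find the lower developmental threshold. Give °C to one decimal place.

13.0 °C

Linear rate model ⇒ the product D·(T − T_b) is constant across temperatures.
55.3·(18.3 − T_b) = 16.9·(30.3 − T_b)
T_b = (55.3·18.3 − 16.9·30.3) / (55.3 − 16.9) = 499.92 / 38.4 = 13.019 °C ≈ 13.0 °C.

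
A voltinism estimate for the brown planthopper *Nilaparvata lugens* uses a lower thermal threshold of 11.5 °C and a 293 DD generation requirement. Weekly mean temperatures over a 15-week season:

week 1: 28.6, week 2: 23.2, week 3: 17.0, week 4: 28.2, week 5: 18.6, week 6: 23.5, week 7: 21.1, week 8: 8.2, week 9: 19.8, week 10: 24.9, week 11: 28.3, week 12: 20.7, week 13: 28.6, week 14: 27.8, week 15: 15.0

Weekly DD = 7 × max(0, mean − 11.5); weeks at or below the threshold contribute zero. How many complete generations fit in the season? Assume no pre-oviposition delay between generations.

Weekly DD (7 × max(0, T̄ − 11.5)): 119.7, 81.9, 38.5, 116.9, 49.7, 84.0, 67.2, 0.0, 58.1, 93.8, 117.6, 64.4, 119.7, 114.1, 24.5.
Season total = 1150.1 DD.
Complete generations = ⌊1150.1 / 293⌋ = 3.

3 generations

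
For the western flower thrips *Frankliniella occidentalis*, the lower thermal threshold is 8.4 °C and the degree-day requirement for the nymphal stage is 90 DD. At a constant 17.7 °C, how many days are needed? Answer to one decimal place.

Daily accumulation = 17.7 − 8.4 = 9.3 DD/day.
Duration = 90 / 9.3 = 9.677 ≈ 9.7 days.

9.7 days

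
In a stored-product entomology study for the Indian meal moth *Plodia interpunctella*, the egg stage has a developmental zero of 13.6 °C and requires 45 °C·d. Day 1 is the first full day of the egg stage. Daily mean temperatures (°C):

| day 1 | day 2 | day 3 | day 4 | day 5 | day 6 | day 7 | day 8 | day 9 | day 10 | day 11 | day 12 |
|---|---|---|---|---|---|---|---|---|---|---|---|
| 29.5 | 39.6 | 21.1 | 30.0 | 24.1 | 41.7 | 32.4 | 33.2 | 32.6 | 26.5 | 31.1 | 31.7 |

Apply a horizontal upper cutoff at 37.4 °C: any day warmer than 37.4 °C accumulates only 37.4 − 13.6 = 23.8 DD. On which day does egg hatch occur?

day 3

Daily DD above 13.6 °C (capped at 23.8): 15.9, 23.8, 7.5, 16.4, 10.5, 23.8, 18.8, 19.6, 19.0, 12.9, 17.5, 18.1.
Cumulative: 15.9, 39.7, 47.2, 63.6, 74.1, 97.9, 116.7, 136.3, 155.3, 168.2, 185.7, 203.8.
The total first reaches 45 DD on day 3.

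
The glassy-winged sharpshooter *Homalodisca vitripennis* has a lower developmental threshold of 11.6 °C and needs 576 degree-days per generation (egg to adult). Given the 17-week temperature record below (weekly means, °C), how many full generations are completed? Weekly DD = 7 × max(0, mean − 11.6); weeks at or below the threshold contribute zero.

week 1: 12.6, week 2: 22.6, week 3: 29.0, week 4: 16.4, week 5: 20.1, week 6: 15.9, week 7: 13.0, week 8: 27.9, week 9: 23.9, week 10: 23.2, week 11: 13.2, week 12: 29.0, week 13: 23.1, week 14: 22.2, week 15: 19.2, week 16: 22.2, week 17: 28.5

2 generations

Weekly DD (7 × max(0, T̄ − 11.6)): 7.0, 77.0, 121.8, 33.6, 59.5, 30.1, 9.8, 114.1, 86.1, 81.2, 11.2, 121.8, 80.5, 74.2, 53.2, 74.2, 118.3.
Season total = 1153.6 DD.
Complete generations = ⌊1153.6 / 576⌋ = 2.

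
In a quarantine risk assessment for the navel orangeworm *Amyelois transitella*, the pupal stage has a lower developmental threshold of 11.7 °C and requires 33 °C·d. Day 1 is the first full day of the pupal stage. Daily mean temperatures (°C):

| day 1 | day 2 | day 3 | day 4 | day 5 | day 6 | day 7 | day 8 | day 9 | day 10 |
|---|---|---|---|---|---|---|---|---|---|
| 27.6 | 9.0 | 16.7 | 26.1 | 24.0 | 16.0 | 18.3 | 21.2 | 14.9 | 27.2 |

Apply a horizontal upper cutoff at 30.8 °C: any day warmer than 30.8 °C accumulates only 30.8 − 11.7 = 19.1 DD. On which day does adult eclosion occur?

Daily DD above 11.7 °C (capped at 19.1): 15.9, 0.0, 5.0, 14.4, 12.3, 4.3, 6.6, 9.5, 3.2, 15.5.
Cumulative: 15.9, 15.9, 20.9, 35.3, 47.6, 51.9, 58.5, 68.0, 71.2, 86.7.
The total first reaches 33 DD on day 4.

day 4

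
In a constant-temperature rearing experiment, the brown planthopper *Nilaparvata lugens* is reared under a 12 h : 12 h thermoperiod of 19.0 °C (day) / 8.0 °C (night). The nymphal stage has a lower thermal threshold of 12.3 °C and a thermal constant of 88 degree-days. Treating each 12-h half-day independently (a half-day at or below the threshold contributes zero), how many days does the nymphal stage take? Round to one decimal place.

Day half: max(0, 19.0 − 12.3) × 0.5 = 6.7 × 0.5 = 3.35 DD.
Night half: max(0, 8.0 − 12.3) × 0.5 = 0.0 × 0.5 = 0.00 DD.
Per 24 h: 3.35 DD/day.
Duration = 88 / 3.35 = 26.269 ≈ 26.3 days.

26.3 days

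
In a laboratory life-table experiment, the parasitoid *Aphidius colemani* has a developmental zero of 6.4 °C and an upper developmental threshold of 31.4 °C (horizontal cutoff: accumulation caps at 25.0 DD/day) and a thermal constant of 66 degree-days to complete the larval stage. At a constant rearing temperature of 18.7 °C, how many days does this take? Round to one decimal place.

Daily accumulation = 18.7 − 6.4 = 12.3 DD/day.
Duration = 66 / 12.3 = 5.366 ≈ 5.4 days.

5.4 days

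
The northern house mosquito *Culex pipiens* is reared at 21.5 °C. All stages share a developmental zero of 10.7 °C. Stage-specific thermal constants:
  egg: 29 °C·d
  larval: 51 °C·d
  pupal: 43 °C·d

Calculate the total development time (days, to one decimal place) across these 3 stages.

11.4 days

Daily accumulation at 21.5 °C = 21.5 − 10.7 = 10.8 DD/day.
Total K = 29 + 51 + 43 = 123 DD.
Total duration = 123 / 10.8 = 11.389 ≈ 11.4 days.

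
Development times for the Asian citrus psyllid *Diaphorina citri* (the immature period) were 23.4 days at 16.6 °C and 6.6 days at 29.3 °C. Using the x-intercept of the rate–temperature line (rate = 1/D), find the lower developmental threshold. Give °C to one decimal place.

Linear rate model ⇒ the product D·(T − T_b) is constant across temperatures.
23.4·(16.6 − T_b) = 6.6·(29.3 − T_b)
T_b = (23.4·16.6 − 6.6·29.3) / (23.4 − 6.6) = 195.06 / 16.8 = 11.611 °C ≈ 11.6 °C.

11.6 °C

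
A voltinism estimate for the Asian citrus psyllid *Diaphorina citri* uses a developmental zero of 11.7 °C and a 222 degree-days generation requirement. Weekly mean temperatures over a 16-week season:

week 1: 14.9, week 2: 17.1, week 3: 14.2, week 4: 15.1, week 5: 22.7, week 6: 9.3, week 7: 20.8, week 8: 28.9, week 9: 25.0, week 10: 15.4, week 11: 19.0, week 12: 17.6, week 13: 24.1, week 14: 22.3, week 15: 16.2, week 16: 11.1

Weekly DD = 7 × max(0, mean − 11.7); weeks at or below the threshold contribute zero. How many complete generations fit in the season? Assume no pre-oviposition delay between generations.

3 generations

Weekly DD (7 × max(0, T̄ − 11.7)): 22.4, 37.8, 17.5, 23.8, 77.0, 0.0, 63.7, 120.4, 93.1, 25.9, 51.1, 41.3, 86.8, 74.2, 31.5, 0.0.
Season total = 766.5 DD.
Complete generations = ⌊766.5 / 222⌋ = 3.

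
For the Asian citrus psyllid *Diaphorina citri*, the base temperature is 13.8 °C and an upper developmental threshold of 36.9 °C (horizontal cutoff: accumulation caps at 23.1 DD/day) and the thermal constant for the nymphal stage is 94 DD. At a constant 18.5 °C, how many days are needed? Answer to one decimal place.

Daily accumulation = 18.5 − 13.8 = 4.7 DD/day.
Duration = 94 / 4.7 = 20.000 ≈ 20.0 days.

20.0 days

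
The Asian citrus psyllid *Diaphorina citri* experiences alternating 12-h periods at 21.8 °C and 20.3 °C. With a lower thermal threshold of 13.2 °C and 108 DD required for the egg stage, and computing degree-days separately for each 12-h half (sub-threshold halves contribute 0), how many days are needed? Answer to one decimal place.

Day half: max(0, 21.8 − 13.2) × 0.5 = 8.6 × 0.5 = 4.30 DD.
Night half: max(0, 20.3 − 13.2) × 0.5 = 7.1 × 0.5 = 3.55 DD.
Per 24 h: 7.85 DD/day.
Duration = 108 / 7.85 = 13.758 ≈ 13.8 days.

13.8 days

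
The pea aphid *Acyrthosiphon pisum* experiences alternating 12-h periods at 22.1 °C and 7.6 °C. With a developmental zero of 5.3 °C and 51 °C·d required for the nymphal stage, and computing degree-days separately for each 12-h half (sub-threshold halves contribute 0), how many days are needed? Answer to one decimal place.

Day half: max(0, 22.1 − 5.3) × 0.5 = 16.8 × 0.5 = 8.40 DD.
Night half: max(0, 7.6 − 5.3) × 0.5 = 2.3 × 0.5 = 1.15 DD.
Per 24 h: 9.55 DD/day.
Duration = 51 / 9.55 = 5.340 ≈ 5.3 days.

5.3 days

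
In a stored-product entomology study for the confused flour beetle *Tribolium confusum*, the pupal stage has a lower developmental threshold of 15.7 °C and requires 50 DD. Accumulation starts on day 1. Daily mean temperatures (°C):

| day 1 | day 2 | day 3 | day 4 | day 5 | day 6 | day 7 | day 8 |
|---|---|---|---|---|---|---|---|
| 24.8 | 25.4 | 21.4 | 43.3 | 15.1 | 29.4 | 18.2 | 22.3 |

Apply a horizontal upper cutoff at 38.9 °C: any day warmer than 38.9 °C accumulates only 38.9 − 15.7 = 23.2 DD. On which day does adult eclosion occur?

Daily DD above 15.7 °C (capped at 23.2): 9.1, 9.7, 5.7, 23.2, 0.0, 13.7, 2.5, 6.6.
Cumulative: 9.1, 18.8, 24.5, 47.7, 47.7, 61.4, 63.9, 70.5.
The total first reaches 50 DD on day 6.

day 6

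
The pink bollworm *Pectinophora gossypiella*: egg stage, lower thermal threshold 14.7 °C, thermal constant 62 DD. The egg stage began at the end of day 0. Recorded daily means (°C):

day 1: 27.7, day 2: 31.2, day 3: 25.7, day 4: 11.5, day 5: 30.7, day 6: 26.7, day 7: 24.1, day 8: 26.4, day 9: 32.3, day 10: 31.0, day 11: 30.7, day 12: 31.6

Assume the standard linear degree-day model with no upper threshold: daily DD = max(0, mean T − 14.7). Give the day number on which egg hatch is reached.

Daily DD above 14.7 °C: 13.0, 16.5, 11.0, 0.0, 16.0, 12.0, 9.4, 11.7, 17.6, 16.3, 16.0, 16.9.
Cumulative: 13.0, 29.5, 40.5, 40.5, 56.5, 68.5, 77.9, 89.6, 107.2, 123.5, 139.5, 156.4.
The total first reaches 62 DD on day 6.

day 6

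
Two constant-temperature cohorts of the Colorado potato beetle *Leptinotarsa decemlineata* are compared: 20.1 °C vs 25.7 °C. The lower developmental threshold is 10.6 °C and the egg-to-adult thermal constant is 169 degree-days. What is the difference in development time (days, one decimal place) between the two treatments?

At 20.1 °C: 169 / (20.1 − 10.6) = 169 / 9.5 = 17.789 d.
At 25.7 °C: 169 / (25.7 − 10.6) = 169 / 15.1 = 11.192 d.
Difference = |17.789 − 11.192| = 6.597 ≈ 6.6 days.

6.6 days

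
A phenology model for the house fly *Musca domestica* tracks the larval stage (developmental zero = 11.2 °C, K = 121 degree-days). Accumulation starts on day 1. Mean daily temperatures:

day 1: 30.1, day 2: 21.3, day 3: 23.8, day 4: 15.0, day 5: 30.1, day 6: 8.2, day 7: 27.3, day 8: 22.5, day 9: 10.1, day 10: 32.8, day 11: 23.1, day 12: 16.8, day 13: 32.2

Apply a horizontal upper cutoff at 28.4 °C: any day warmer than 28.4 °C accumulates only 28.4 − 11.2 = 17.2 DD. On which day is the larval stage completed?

Daily DD above 11.2 °C (capped at 17.2): 17.2, 10.1, 12.6, 3.8, 17.2, 0.0, 16.1, 11.3, 0.0, 17.2, 11.9, 5.6, 17.2.
Cumulative: 17.2, 27.3, 39.9, 43.7, 60.9, 60.9, 77.0, 88.3, 88.3, 105.5, 117.4, 123.0, 140.2.
The total first reaches 121 DD on day 12.

day 12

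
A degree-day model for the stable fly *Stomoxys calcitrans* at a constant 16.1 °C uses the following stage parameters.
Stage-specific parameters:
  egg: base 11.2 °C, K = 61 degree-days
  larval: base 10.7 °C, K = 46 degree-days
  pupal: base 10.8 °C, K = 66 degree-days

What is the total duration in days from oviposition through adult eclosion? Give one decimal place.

egg: 61 / (16.1 − 11.2) = 61 / 4.9 = 12.449 d.
larval: 46 / (16.1 − 10.7) = 46 / 5.4 = 8.519 d.
pupal: 66 / (16.1 − 10.8) = 66 / 5.3 = 12.453 d.
Sum = 33.420 ≈ 33.4 days.

33.4 days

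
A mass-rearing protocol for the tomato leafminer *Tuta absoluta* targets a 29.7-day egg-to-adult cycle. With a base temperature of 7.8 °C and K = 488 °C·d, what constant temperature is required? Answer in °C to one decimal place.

24.2 °C

Required daily accumulation = 488 / 29.7 = 16.431 DD/day.
T = T_base + 16.431 = 7.8 + 16.431 = 24.231 ≈ 24.2 °C.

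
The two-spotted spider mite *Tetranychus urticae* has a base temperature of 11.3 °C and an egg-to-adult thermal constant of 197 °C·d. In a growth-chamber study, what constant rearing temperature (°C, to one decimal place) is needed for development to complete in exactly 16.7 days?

Required daily accumulation = 197 / 16.7 = 11.796 DD/day.
T = T_base + 11.796 = 11.3 + 11.796 = 23.096 ≈ 23.1 °C.

23.1 °C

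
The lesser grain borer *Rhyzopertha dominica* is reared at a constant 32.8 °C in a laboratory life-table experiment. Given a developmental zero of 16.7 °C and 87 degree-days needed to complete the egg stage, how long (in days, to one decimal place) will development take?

5.4 days

Daily accumulation = 32.8 − 16.7 = 16.1 DD/day.
Duration = 87 / 16.1 = 5.404 ≈ 5.4 days.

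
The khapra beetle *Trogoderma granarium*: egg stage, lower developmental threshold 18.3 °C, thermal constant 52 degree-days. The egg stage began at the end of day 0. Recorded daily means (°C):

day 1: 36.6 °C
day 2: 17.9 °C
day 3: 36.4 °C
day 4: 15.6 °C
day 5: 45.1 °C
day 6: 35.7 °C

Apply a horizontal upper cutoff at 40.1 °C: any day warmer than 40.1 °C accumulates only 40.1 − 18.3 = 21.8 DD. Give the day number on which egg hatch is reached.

Daily DD above 18.3 °C (capped at 21.8): 18.3, 0.0, 18.1, 0.0, 21.8, 17.4.
Cumulative: 18.3, 18.3, 36.4, 36.4, 58.2, 75.6.
The total first reaches 52 DD on day 5.

day 5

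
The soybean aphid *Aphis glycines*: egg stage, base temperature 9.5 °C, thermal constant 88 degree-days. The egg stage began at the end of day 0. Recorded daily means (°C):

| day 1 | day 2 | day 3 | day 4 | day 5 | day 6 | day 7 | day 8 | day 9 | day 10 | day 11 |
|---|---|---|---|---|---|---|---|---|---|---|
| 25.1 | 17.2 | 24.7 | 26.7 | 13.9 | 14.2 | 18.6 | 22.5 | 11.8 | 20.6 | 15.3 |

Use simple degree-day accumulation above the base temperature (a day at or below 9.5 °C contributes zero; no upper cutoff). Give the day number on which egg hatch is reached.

day 9

Daily DD above 9.5 °C: 15.6, 7.7, 15.2, 17.2, 4.4, 4.7, 9.1, 13.0, 2.3, 11.1, 5.8.
Cumulative: 15.6, 23.3, 38.5, 55.7, 60.1, 64.8, 73.9, 86.9, 89.2, 100.3, 106.1.
The total first reaches 88 DD on day 9.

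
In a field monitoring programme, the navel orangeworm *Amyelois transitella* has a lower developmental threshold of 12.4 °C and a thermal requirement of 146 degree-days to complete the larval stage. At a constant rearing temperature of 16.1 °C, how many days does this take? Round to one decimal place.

Daily accumulation = 16.1 − 12.4 = 3.7 DD/day.
Duration = 146 / 3.7 = 39.459 ≈ 39.5 days.

39.5 days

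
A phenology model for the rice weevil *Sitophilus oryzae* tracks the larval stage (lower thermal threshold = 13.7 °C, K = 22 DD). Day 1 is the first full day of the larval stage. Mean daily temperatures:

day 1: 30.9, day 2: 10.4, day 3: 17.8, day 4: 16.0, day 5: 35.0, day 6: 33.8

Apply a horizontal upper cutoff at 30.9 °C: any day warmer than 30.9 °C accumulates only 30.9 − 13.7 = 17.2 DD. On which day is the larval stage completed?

Daily DD above 13.7 °C (capped at 17.2): 17.2, 0.0, 4.1, 2.3, 17.2, 17.2.
Cumulative: 17.2, 17.2, 21.3, 23.6, 40.8, 58.0.
The total first reaches 22 DD on day 4.

day 4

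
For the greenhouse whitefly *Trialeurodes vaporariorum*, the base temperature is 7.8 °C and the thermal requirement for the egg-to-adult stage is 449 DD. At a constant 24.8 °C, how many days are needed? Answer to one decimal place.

Daily accumulation = 24.8 − 7.8 = 17.0 DD/day.
Duration = 449 / 17.0 = 26.412 ≈ 26.4 days.

26.4 days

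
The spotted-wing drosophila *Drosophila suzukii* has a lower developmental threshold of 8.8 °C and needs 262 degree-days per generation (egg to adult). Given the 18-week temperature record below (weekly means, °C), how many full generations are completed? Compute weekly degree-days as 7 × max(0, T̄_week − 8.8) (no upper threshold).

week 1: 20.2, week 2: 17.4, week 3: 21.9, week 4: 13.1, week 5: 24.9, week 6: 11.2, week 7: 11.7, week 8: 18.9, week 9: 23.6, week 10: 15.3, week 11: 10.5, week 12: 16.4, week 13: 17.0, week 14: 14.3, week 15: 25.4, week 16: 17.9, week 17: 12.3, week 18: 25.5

4 generations

Weekly DD (7 × max(0, T̄ − 8.8)): 79.8, 60.2, 91.7, 30.1, 112.7, 16.8, 20.3, 70.7, 103.6, 45.5, 11.9, 53.2, 57.4, 38.5, 116.2, 63.7, 24.5, 116.9.
Season total = 1113.7 DD.
Complete generations = ⌊1113.7 / 262⌋ = 4.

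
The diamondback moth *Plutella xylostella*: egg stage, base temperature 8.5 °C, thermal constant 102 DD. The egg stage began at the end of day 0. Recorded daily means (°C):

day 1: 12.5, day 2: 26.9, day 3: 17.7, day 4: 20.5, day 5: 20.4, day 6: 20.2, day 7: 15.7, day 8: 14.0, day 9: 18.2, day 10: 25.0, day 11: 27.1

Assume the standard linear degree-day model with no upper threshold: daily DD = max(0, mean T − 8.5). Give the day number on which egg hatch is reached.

Daily DD above 8.5 °C: 4.0, 18.4, 9.2, 12.0, 11.9, 11.7, 7.2, 5.5, 9.7, 16.5, 18.6.
Cumulative: 4.0, 22.4, 31.6, 43.6, 55.5, 67.2, 74.4, 79.9, 89.6, 106.1, 124.7.
The total first reaches 102 DD on day 10.

day 10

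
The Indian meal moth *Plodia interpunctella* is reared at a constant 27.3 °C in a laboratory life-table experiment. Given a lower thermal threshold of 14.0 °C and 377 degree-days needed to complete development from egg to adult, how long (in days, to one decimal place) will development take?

Daily accumulation = 27.3 − 14.0 = 13.3 DD/day.
Duration = 377 / 13.3 = 28.346 ≈ 28.3 days.

28.3 days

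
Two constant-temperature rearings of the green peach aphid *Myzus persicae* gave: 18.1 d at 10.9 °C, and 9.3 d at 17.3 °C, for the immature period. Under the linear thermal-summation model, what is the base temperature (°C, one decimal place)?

Linear rate model ⇒ the product D·(T − T_b) is constant across temperatures.
18.1·(10.9 − T_b) = 9.3·(17.3 − T_b)
T_b = (18.1·10.9 − 9.3·17.3) / (18.1 − 9.3) = 36.40 / 8.8 = 4.136 °C ≈ 4.1 °C.

4.1 °C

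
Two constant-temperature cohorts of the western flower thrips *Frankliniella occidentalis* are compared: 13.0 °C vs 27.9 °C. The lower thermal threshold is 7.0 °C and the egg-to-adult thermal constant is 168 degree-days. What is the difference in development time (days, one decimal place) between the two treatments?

At 13.0 °C: 168 / (13.0 − 7.0) = 168 / 6.0 = 28.000 d.
At 27.9 °C: 168 / (27.9 − 7.0) = 168 / 20.9 = 8.038 d.
Difference = |28.000 − 8.038| = 19.962 ≈ 20.0 days.

20.0 days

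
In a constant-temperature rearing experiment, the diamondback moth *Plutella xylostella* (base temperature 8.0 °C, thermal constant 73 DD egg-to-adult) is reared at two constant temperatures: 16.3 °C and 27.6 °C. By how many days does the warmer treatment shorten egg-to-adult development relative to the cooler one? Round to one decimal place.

At 16.3 °C: 73 / (16.3 − 8.0) = 73 / 8.3 = 8.795 d.
At 27.6 °C: 73 / (27.6 − 8.0) = 73 / 19.6 = 3.724 d.
Difference = |8.795 − 3.724| = 5.071 ≈ 5.1 days.

5.1 days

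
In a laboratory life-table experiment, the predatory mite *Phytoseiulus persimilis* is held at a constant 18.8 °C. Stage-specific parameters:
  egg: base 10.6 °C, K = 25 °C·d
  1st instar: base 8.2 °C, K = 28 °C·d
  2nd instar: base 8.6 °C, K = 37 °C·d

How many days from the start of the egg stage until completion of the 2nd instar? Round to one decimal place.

9.3 days

egg: 25 / (18.8 − 10.6) = 25 / 8.2 = 3.049 d.
1st instar: 28 / (18.8 − 8.2) = 28 / 10.6 = 2.642 d.
2nd instar: 37 / (18.8 − 8.6) = 37 / 10.2 = 3.627 d.
Sum = 9.318 ≈ 9.3 days.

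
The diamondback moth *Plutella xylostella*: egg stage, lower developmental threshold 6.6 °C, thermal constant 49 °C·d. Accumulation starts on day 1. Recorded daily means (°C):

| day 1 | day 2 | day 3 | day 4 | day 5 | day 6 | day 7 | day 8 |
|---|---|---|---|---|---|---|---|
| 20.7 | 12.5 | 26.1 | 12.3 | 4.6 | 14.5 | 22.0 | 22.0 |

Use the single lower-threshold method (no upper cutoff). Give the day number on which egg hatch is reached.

day 6

Daily DD above 6.6 °C: 14.1, 5.9, 19.5, 5.7, 0.0, 7.9, 15.4, 15.4.
Cumulative: 14.1, 20.0, 39.5, 45.2, 45.2, 53.1, 68.5, 83.9.
The total first reaches 49 DD on day 6.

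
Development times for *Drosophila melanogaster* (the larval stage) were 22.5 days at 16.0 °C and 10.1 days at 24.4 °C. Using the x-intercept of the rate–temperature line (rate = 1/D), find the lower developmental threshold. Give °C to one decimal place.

9.2 °C

Equal thermal constants: D₁(T₁ − T_b) = D₂(T₂ − T_b).
22.5·(16.0 − T_b) = 10.1·(24.4 − T_b)
T_b = (22.5·16.0 − 10.1·24.4) / (22.5 − 10.1) = 113.56 / 12.4 = 9.158 °C ≈ 9.2 °C.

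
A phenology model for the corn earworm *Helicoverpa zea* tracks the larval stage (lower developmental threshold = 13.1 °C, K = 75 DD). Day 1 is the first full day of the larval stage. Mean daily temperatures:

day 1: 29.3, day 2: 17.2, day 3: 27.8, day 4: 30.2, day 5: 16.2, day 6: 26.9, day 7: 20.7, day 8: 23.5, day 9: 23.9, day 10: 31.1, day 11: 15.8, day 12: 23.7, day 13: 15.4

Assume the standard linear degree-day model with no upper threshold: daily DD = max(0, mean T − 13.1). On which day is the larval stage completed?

day 7

Daily DD above 13.1 °C: 16.2, 4.1, 14.7, 17.1, 3.1, 13.8, 7.6, 10.4, 10.8, 18.0, 2.7, 10.6, 2.3.
Cumulative: 16.2, 20.3, 35.0, 52.1, 55.2, 69.0, 76.6, 87.0, 97.8, 115.8, 118.5, 129.1, 131.4.
The total first reaches 75 DD on day 7.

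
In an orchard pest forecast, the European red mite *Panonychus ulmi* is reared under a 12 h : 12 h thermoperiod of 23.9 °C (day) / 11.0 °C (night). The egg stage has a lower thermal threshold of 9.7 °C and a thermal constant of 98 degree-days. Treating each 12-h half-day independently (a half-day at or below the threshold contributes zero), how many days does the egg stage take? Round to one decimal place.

Day half: max(0, 23.9 − 9.7) × 0.5 = 14.2 × 0.5 = 7.10 DD.
Night half: max(0, 11.0 − 9.7) × 0.5 = 1.3 × 0.5 = 0.65 DD.
Per 24 h: 7.75 DD/day.
Duration = 98 / 7.75 = 12.645 ≈ 12.6 days.

12.6 days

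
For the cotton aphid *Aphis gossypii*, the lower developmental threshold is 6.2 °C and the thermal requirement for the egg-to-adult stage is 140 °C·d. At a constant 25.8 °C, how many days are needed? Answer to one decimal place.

Daily accumulation = 25.8 − 6.2 = 19.6 DD/day.
Duration = 140 / 19.6 = 7.143 ≈ 7.1 days.

7.1 days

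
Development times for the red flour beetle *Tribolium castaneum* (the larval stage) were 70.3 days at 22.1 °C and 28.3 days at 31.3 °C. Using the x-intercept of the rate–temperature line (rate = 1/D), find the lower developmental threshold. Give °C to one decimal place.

Equal thermal constants: D₁(T₁ − T_b) = D₂(T₂ − T_b).
70.3·(22.1 − T_b) = 28.3·(31.3 − T_b)
T_b = (70.3·22.1 − 28.3·31.3) / (70.3 − 28.3) = 667.84 / 42.0 = 15.901 °C ≈ 15.9 °C.

15.9 °C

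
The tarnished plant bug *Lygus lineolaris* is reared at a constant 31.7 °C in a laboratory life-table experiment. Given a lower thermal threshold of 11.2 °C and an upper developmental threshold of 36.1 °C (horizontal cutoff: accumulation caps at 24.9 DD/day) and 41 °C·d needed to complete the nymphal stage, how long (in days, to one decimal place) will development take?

2.0 days

Daily accumulation = 31.7 − 11.2 = 20.5 DD/day.
Duration = 41 / 20.5 = 2.000 ≈ 2.0 days.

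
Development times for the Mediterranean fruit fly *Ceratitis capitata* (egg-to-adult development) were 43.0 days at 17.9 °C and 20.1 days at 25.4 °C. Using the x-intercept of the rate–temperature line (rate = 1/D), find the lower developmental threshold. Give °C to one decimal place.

Under the model K = D·(T − T_b), so D₁·(T₁ − T_b) = D₂·(T₂ − T_b).
43.0·(17.9 − T_b) = 20.1·(25.4 − T_b)
T_b = (43.0·17.9 − 20.1·25.4) / (43.0 − 20.1) = 259.16 / 22.9 = 11.317 °C ≈ 11.3 °C.

11.3 °C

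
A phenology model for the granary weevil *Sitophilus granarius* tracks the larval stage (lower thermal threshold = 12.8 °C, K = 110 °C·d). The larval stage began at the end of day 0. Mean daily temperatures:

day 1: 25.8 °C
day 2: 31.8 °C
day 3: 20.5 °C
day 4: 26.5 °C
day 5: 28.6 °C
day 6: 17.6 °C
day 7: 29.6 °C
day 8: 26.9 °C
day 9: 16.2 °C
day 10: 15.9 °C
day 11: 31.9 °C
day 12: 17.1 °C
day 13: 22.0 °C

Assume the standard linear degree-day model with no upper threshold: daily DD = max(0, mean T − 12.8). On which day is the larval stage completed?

Daily DD above 12.8 °C: 13.0, 19.0, 7.7, 13.7, 15.8, 4.8, 16.8, 14.1, 3.4, 3.1, 19.1, 4.3, 9.2.
Cumulative: 13.0, 32.0, 39.7, 53.4, 69.2, 74.0, 90.8, 104.9, 108.3, 111.4, 130.5, 134.8, 144.0.
The total first reaches 110 DD on day 10.

day 10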